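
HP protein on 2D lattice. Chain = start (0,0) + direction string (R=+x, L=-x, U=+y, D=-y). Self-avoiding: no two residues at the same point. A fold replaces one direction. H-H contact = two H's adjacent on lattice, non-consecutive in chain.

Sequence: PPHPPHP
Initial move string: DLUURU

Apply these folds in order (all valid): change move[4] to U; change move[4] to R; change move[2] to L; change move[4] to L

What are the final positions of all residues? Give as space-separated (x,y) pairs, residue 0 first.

Initial moves: DLUURU
Fold: move[4]->U => DLUUUU (positions: [(0, 0), (0, -1), (-1, -1), (-1, 0), (-1, 1), (-1, 2), (-1, 3)])
Fold: move[4]->R => DLUURU (positions: [(0, 0), (0, -1), (-1, -1), (-1, 0), (-1, 1), (0, 1), (0, 2)])
Fold: move[2]->L => DLLURU (positions: [(0, 0), (0, -1), (-1, -1), (-2, -1), (-2, 0), (-1, 0), (-1, 1)])
Fold: move[4]->L => DLLULU (positions: [(0, 0), (0, -1), (-1, -1), (-2, -1), (-2, 0), (-3, 0), (-3, 1)])

Answer: (0,0) (0,-1) (-1,-1) (-2,-1) (-2,0) (-3,0) (-3,1)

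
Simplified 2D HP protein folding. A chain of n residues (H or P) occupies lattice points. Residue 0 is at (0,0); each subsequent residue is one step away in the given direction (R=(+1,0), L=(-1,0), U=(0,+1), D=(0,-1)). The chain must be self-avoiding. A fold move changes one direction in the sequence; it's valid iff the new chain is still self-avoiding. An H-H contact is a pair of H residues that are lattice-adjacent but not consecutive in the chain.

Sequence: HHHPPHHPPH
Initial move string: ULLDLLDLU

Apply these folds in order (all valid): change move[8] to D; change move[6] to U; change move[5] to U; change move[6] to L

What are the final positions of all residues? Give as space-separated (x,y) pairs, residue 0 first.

Answer: (0,0) (0,1) (-1,1) (-2,1) (-2,0) (-3,0) (-3,1) (-4,1) (-5,1) (-5,0)

Derivation:
Initial moves: ULLDLLDLU
Fold: move[8]->D => ULLDLLDLD (positions: [(0, 0), (0, 1), (-1, 1), (-2, 1), (-2, 0), (-3, 0), (-4, 0), (-4, -1), (-5, -1), (-5, -2)])
Fold: move[6]->U => ULLDLLULD (positions: [(0, 0), (0, 1), (-1, 1), (-2, 1), (-2, 0), (-3, 0), (-4, 0), (-4, 1), (-5, 1), (-5, 0)])
Fold: move[5]->U => ULLDLUULD (positions: [(0, 0), (0, 1), (-1, 1), (-2, 1), (-2, 0), (-3, 0), (-3, 1), (-3, 2), (-4, 2), (-4, 1)])
Fold: move[6]->L => ULLDLULLD (positions: [(0, 0), (0, 1), (-1, 1), (-2, 1), (-2, 0), (-3, 0), (-3, 1), (-4, 1), (-5, 1), (-5, 0)])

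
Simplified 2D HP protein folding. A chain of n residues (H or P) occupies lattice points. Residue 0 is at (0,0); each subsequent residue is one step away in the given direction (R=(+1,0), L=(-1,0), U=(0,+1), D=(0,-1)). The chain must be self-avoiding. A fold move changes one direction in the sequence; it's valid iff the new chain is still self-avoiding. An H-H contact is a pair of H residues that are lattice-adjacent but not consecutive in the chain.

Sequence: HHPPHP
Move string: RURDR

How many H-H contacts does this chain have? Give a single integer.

Answer: 1

Derivation:
Positions: [(0, 0), (1, 0), (1, 1), (2, 1), (2, 0), (3, 0)]
H-H contact: residue 1 @(1,0) - residue 4 @(2, 0)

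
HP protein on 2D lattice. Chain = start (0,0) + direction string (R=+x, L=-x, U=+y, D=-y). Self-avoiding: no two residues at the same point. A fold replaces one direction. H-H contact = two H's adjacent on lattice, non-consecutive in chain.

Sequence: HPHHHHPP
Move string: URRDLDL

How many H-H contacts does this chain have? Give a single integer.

Positions: [(0, 0), (0, 1), (1, 1), (2, 1), (2, 0), (1, 0), (1, -1), (0, -1)]
H-H contact: residue 0 @(0,0) - residue 5 @(1, 0)
H-H contact: residue 2 @(1,1) - residue 5 @(1, 0)

Answer: 2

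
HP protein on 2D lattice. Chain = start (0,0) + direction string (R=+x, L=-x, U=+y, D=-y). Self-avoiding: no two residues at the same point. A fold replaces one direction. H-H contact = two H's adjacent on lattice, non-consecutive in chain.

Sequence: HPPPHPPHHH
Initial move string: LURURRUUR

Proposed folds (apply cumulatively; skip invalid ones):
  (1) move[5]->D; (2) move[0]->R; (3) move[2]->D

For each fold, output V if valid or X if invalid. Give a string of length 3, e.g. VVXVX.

Initial: LURURRUUR -> [(0, 0), (-1, 0), (-1, 1), (0, 1), (0, 2), (1, 2), (2, 2), (2, 3), (2, 4), (3, 4)]
Fold 1: move[5]->D => LURURDUUR INVALID (collision), skipped
Fold 2: move[0]->R => RURURRUUR VALID
Fold 3: move[2]->D => RUDURRUUR INVALID (collision), skipped

Answer: XVX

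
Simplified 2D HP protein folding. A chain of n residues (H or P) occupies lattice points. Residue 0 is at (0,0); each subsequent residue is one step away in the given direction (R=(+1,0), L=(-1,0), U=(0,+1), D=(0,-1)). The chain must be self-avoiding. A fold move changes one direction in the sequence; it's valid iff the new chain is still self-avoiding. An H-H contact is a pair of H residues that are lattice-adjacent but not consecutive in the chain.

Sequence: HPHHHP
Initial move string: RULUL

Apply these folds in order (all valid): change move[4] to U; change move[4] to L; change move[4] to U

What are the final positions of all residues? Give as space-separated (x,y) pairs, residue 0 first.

Initial moves: RULUL
Fold: move[4]->U => RULUU (positions: [(0, 0), (1, 0), (1, 1), (0, 1), (0, 2), (0, 3)])
Fold: move[4]->L => RULUL (positions: [(0, 0), (1, 0), (1, 1), (0, 1), (0, 2), (-1, 2)])
Fold: move[4]->U => RULUU (positions: [(0, 0), (1, 0), (1, 1), (0, 1), (0, 2), (0, 3)])

Answer: (0,0) (1,0) (1,1) (0,1) (0,2) (0,3)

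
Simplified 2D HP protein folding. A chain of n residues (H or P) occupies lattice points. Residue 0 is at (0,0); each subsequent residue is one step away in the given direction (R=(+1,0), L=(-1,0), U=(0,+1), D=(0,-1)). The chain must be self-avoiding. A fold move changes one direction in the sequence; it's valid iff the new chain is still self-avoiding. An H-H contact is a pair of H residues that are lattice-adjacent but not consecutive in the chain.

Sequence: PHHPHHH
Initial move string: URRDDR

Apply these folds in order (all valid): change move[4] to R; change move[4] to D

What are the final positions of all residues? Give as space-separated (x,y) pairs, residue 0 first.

Initial moves: URRDDR
Fold: move[4]->R => URRDRR (positions: [(0, 0), (0, 1), (1, 1), (2, 1), (2, 0), (3, 0), (4, 0)])
Fold: move[4]->D => URRDDR (positions: [(0, 0), (0, 1), (1, 1), (2, 1), (2, 0), (2, -1), (3, -1)])

Answer: (0,0) (0,1) (1,1) (2,1) (2,0) (2,-1) (3,-1)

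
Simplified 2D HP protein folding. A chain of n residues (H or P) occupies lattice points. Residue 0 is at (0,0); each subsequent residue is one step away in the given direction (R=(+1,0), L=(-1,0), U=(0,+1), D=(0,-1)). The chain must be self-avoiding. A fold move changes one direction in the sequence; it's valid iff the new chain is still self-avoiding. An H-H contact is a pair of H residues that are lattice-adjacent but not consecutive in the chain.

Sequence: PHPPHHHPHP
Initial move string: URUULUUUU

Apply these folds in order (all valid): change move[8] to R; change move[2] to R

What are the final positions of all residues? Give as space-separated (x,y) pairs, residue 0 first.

Initial moves: URUULUUUU
Fold: move[8]->R => URUULUUUR (positions: [(0, 0), (0, 1), (1, 1), (1, 2), (1, 3), (0, 3), (0, 4), (0, 5), (0, 6), (1, 6)])
Fold: move[2]->R => URRULUUUR (positions: [(0, 0), (0, 1), (1, 1), (2, 1), (2, 2), (1, 2), (1, 3), (1, 4), (1, 5), (2, 5)])

Answer: (0,0) (0,1) (1,1) (2,1) (2,2) (1,2) (1,3) (1,4) (1,5) (2,5)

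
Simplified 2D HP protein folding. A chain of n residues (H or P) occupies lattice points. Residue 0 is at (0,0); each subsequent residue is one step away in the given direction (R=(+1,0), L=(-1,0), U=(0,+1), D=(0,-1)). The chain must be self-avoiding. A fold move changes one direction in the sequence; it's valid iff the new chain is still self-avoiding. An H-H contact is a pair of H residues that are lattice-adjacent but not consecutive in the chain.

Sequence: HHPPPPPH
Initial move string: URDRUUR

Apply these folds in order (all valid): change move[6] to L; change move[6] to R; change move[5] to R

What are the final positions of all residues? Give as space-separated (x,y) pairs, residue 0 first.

Answer: (0,0) (0,1) (1,1) (1,0) (2,0) (2,1) (3,1) (4,1)

Derivation:
Initial moves: URDRUUR
Fold: move[6]->L => URDRUUL (positions: [(0, 0), (0, 1), (1, 1), (1, 0), (2, 0), (2, 1), (2, 2), (1, 2)])
Fold: move[6]->R => URDRUUR (positions: [(0, 0), (0, 1), (1, 1), (1, 0), (2, 0), (2, 1), (2, 2), (3, 2)])
Fold: move[5]->R => URDRURR (positions: [(0, 0), (0, 1), (1, 1), (1, 0), (2, 0), (2, 1), (3, 1), (4, 1)])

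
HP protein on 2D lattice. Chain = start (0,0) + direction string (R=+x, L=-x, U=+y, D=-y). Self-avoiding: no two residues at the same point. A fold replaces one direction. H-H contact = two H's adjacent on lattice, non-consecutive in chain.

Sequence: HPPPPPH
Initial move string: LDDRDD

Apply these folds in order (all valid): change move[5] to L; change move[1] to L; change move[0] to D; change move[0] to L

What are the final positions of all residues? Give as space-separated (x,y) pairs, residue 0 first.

Initial moves: LDDRDD
Fold: move[5]->L => LDDRDL (positions: [(0, 0), (-1, 0), (-1, -1), (-1, -2), (0, -2), (0, -3), (-1, -3)])
Fold: move[1]->L => LLDRDL (positions: [(0, 0), (-1, 0), (-2, 0), (-2, -1), (-1, -1), (-1, -2), (-2, -2)])
Fold: move[0]->D => DLDRDL (positions: [(0, 0), (0, -1), (-1, -1), (-1, -2), (0, -2), (0, -3), (-1, -3)])
Fold: move[0]->L => LLDRDL (positions: [(0, 0), (-1, 0), (-2, 0), (-2, -1), (-1, -1), (-1, -2), (-2, -2)])

Answer: (0,0) (-1,0) (-2,0) (-2,-1) (-1,-1) (-1,-2) (-2,-2)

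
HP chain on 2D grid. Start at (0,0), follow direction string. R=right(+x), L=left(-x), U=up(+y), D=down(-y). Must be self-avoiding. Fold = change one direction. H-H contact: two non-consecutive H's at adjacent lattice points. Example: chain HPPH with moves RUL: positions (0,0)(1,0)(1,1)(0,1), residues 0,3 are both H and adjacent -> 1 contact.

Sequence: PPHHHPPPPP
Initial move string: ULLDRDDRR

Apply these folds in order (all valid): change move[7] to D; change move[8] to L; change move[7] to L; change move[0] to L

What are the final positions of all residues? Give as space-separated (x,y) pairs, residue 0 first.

Answer: (0,0) (-1,0) (-2,0) (-3,0) (-3,-1) (-2,-1) (-2,-2) (-2,-3) (-3,-3) (-4,-3)

Derivation:
Initial moves: ULLDRDDRR
Fold: move[7]->D => ULLDRDDDR (positions: [(0, 0), (0, 1), (-1, 1), (-2, 1), (-2, 0), (-1, 0), (-1, -1), (-1, -2), (-1, -3), (0, -3)])
Fold: move[8]->L => ULLDRDDDL (positions: [(0, 0), (0, 1), (-1, 1), (-2, 1), (-2, 0), (-1, 0), (-1, -1), (-1, -2), (-1, -3), (-2, -3)])
Fold: move[7]->L => ULLDRDDLL (positions: [(0, 0), (0, 1), (-1, 1), (-2, 1), (-2, 0), (-1, 0), (-1, -1), (-1, -2), (-2, -2), (-3, -2)])
Fold: move[0]->L => LLLDRDDLL (positions: [(0, 0), (-1, 0), (-2, 0), (-3, 0), (-3, -1), (-2, -1), (-2, -2), (-2, -3), (-3, -3), (-4, -3)])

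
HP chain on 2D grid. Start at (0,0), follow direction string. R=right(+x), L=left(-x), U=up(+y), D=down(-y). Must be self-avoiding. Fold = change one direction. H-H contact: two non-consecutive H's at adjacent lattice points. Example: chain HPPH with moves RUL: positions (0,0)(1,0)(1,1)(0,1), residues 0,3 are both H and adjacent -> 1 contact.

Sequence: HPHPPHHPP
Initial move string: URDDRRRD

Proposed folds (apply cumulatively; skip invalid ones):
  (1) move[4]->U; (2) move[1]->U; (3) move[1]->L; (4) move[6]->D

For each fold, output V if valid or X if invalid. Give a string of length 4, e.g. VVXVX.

Answer: XXVV

Derivation:
Initial: URDDRRRD -> [(0, 0), (0, 1), (1, 1), (1, 0), (1, -1), (2, -1), (3, -1), (4, -1), (4, -2)]
Fold 1: move[4]->U => URDDURRD INVALID (collision), skipped
Fold 2: move[1]->U => UUDDRRRD INVALID (collision), skipped
Fold 3: move[1]->L => ULDDRRRD VALID
Fold 4: move[6]->D => ULDDRRDD VALID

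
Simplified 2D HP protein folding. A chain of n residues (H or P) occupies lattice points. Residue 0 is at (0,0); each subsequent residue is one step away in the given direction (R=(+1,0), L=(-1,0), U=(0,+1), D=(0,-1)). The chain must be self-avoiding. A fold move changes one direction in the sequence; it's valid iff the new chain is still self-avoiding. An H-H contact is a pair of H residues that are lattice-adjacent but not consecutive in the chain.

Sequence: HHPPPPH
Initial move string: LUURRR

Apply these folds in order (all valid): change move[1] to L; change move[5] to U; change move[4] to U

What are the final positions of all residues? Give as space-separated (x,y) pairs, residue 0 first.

Answer: (0,0) (-1,0) (-2,0) (-2,1) (-1,1) (-1,2) (-1,3)

Derivation:
Initial moves: LUURRR
Fold: move[1]->L => LLURRR (positions: [(0, 0), (-1, 0), (-2, 0), (-2, 1), (-1, 1), (0, 1), (1, 1)])
Fold: move[5]->U => LLURRU (positions: [(0, 0), (-1, 0), (-2, 0), (-2, 1), (-1, 1), (0, 1), (0, 2)])
Fold: move[4]->U => LLURUU (positions: [(0, 0), (-1, 0), (-2, 0), (-2, 1), (-1, 1), (-1, 2), (-1, 3)])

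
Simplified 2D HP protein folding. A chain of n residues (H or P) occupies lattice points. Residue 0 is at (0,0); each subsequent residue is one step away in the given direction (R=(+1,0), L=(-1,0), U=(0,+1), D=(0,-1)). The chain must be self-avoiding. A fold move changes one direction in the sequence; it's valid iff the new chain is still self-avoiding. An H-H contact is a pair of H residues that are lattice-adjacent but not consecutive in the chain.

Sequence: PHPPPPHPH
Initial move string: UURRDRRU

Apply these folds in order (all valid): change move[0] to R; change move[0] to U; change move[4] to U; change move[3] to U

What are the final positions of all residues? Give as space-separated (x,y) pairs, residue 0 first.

Initial moves: UURRDRRU
Fold: move[0]->R => RURRDRRU (positions: [(0, 0), (1, 0), (1, 1), (2, 1), (3, 1), (3, 0), (4, 0), (5, 0), (5, 1)])
Fold: move[0]->U => UURRDRRU (positions: [(0, 0), (0, 1), (0, 2), (1, 2), (2, 2), (2, 1), (3, 1), (4, 1), (4, 2)])
Fold: move[4]->U => UURRURRU (positions: [(0, 0), (0, 1), (0, 2), (1, 2), (2, 2), (2, 3), (3, 3), (4, 3), (4, 4)])
Fold: move[3]->U => UURUURRU (positions: [(0, 0), (0, 1), (0, 2), (1, 2), (1, 3), (1, 4), (2, 4), (3, 4), (3, 5)])

Answer: (0,0) (0,1) (0,2) (1,2) (1,3) (1,4) (2,4) (3,4) (3,5)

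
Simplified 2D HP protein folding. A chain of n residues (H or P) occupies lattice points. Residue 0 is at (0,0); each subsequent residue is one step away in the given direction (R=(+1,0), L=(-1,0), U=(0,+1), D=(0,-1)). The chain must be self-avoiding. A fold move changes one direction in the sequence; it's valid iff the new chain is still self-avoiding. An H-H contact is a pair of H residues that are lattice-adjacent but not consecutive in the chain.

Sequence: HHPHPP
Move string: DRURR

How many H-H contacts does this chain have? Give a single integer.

Answer: 1

Derivation:
Positions: [(0, 0), (0, -1), (1, -1), (1, 0), (2, 0), (3, 0)]
H-H contact: residue 0 @(0,0) - residue 3 @(1, 0)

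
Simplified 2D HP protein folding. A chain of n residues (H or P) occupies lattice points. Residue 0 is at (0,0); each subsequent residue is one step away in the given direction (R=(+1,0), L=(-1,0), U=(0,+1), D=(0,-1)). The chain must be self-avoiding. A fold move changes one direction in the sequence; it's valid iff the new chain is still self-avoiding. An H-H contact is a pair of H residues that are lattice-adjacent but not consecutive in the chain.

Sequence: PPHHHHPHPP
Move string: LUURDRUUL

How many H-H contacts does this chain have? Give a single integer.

Positions: [(0, 0), (-1, 0), (-1, 1), (-1, 2), (0, 2), (0, 1), (1, 1), (1, 2), (1, 3), (0, 3)]
H-H contact: residue 2 @(-1,1) - residue 5 @(0, 1)
H-H contact: residue 4 @(0,2) - residue 7 @(1, 2)

Answer: 2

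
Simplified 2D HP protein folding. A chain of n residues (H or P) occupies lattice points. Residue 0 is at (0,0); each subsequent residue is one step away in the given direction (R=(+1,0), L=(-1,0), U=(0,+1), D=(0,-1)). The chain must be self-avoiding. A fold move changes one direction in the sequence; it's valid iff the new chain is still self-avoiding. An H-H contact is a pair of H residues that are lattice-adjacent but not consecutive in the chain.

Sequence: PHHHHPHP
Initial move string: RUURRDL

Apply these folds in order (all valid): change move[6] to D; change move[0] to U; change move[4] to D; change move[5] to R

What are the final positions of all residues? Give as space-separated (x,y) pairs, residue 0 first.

Answer: (0,0) (0,1) (0,2) (0,3) (1,3) (1,2) (2,2) (2,1)

Derivation:
Initial moves: RUURRDL
Fold: move[6]->D => RUURRDD (positions: [(0, 0), (1, 0), (1, 1), (1, 2), (2, 2), (3, 2), (3, 1), (3, 0)])
Fold: move[0]->U => UUURRDD (positions: [(0, 0), (0, 1), (0, 2), (0, 3), (1, 3), (2, 3), (2, 2), (2, 1)])
Fold: move[4]->D => UUURDDD (positions: [(0, 0), (0, 1), (0, 2), (0, 3), (1, 3), (1, 2), (1, 1), (1, 0)])
Fold: move[5]->R => UUURDRD (positions: [(0, 0), (0, 1), (0, 2), (0, 3), (1, 3), (1, 2), (2, 2), (2, 1)])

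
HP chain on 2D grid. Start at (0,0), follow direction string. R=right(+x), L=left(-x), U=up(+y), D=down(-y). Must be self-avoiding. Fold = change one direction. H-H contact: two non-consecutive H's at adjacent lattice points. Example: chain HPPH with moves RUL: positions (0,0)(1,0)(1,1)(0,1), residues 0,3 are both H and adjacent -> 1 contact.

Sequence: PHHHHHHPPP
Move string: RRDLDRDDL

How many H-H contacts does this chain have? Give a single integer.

Positions: [(0, 0), (1, 0), (2, 0), (2, -1), (1, -1), (1, -2), (2, -2), (2, -3), (2, -4), (1, -4)]
H-H contact: residue 1 @(1,0) - residue 4 @(1, -1)
H-H contact: residue 3 @(2,-1) - residue 6 @(2, -2)

Answer: 2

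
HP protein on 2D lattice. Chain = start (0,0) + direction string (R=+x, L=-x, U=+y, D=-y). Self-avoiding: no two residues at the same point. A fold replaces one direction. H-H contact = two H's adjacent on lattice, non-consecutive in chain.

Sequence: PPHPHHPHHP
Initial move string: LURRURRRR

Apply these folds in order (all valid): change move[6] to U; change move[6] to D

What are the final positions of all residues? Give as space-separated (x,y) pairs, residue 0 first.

Answer: (0,0) (-1,0) (-1,1) (0,1) (1,1) (1,2) (2,2) (2,1) (3,1) (4,1)

Derivation:
Initial moves: LURRURRRR
Fold: move[6]->U => LURRURURR (positions: [(0, 0), (-1, 0), (-1, 1), (0, 1), (1, 1), (1, 2), (2, 2), (2, 3), (3, 3), (4, 3)])
Fold: move[6]->D => LURRURDRR (positions: [(0, 0), (-1, 0), (-1, 1), (0, 1), (1, 1), (1, 2), (2, 2), (2, 1), (3, 1), (4, 1)])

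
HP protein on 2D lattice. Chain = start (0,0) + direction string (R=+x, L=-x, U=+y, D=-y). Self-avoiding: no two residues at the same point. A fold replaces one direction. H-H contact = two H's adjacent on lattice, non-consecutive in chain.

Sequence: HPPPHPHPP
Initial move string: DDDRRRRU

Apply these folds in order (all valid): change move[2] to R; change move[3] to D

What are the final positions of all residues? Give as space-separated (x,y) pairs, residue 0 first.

Answer: (0,0) (0,-1) (0,-2) (1,-2) (1,-3) (2,-3) (3,-3) (4,-3) (4,-2)

Derivation:
Initial moves: DDDRRRRU
Fold: move[2]->R => DDRRRRRU (positions: [(0, 0), (0, -1), (0, -2), (1, -2), (2, -2), (3, -2), (4, -2), (5, -2), (5, -1)])
Fold: move[3]->D => DDRDRRRU (positions: [(0, 0), (0, -1), (0, -2), (1, -2), (1, -3), (2, -3), (3, -3), (4, -3), (4, -2)])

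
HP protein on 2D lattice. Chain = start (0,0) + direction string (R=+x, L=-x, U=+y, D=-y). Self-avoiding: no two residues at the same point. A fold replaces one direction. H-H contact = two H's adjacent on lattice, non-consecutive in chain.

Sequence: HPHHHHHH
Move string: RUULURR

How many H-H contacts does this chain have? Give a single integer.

Positions: [(0, 0), (1, 0), (1, 1), (1, 2), (0, 2), (0, 3), (1, 3), (2, 3)]
H-H contact: residue 3 @(1,2) - residue 6 @(1, 3)

Answer: 1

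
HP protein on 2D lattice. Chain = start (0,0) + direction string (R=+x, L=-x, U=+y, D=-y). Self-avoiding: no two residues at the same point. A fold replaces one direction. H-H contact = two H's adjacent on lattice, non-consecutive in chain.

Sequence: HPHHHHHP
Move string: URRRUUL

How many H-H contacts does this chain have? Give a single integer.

Answer: 0

Derivation:
Positions: [(0, 0), (0, 1), (1, 1), (2, 1), (3, 1), (3, 2), (3, 3), (2, 3)]
No H-H contacts found.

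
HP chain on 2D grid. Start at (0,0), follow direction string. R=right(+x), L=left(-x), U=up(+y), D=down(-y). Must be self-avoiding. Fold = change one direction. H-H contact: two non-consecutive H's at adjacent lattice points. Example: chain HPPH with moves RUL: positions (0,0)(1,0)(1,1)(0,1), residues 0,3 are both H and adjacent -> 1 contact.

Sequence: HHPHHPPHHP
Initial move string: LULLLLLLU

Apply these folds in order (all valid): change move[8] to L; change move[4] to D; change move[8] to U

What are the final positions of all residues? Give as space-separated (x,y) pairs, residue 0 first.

Initial moves: LULLLLLLU
Fold: move[8]->L => LULLLLLLL (positions: [(0, 0), (-1, 0), (-1, 1), (-2, 1), (-3, 1), (-4, 1), (-5, 1), (-6, 1), (-7, 1), (-8, 1)])
Fold: move[4]->D => LULLDLLLL (positions: [(0, 0), (-1, 0), (-1, 1), (-2, 1), (-3, 1), (-3, 0), (-4, 0), (-5, 0), (-6, 0), (-7, 0)])
Fold: move[8]->U => LULLDLLLU (positions: [(0, 0), (-1, 0), (-1, 1), (-2, 1), (-3, 1), (-3, 0), (-4, 0), (-5, 0), (-6, 0), (-6, 1)])

Answer: (0,0) (-1,0) (-1,1) (-2,1) (-3,1) (-3,0) (-4,0) (-5,0) (-6,0) (-6,1)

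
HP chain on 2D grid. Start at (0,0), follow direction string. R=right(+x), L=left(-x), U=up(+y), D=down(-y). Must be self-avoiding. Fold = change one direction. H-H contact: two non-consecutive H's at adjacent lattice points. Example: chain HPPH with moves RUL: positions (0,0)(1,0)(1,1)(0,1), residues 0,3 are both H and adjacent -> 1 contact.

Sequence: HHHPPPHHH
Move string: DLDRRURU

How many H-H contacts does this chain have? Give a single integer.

Answer: 1

Derivation:
Positions: [(0, 0), (0, -1), (-1, -1), (-1, -2), (0, -2), (1, -2), (1, -1), (2, -1), (2, 0)]
H-H contact: residue 1 @(0,-1) - residue 6 @(1, -1)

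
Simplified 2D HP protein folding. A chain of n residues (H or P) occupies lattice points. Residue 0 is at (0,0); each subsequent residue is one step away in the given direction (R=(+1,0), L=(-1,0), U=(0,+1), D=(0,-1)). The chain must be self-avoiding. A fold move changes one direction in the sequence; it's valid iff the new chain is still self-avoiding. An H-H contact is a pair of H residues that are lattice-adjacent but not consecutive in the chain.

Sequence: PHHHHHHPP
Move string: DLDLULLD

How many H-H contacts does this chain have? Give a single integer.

Positions: [(0, 0), (0, -1), (-1, -1), (-1, -2), (-2, -2), (-2, -1), (-3, -1), (-4, -1), (-4, -2)]
H-H contact: residue 2 @(-1,-1) - residue 5 @(-2, -1)

Answer: 1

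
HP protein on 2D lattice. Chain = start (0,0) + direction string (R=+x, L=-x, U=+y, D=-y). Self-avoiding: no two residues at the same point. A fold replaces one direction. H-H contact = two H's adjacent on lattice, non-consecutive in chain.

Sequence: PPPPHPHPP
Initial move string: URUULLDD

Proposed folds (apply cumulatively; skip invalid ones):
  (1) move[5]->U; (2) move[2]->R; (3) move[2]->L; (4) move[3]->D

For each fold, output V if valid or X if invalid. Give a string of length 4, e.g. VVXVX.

Initial: URUULLDD -> [(0, 0), (0, 1), (1, 1), (1, 2), (1, 3), (0, 3), (-1, 3), (-1, 2), (-1, 1)]
Fold 1: move[5]->U => URUULUDD INVALID (collision), skipped
Fold 2: move[2]->R => URRULLDD INVALID (collision), skipped
Fold 3: move[2]->L => URLULLDD INVALID (collision), skipped
Fold 4: move[3]->D => URUDLLDD INVALID (collision), skipped

Answer: XXXX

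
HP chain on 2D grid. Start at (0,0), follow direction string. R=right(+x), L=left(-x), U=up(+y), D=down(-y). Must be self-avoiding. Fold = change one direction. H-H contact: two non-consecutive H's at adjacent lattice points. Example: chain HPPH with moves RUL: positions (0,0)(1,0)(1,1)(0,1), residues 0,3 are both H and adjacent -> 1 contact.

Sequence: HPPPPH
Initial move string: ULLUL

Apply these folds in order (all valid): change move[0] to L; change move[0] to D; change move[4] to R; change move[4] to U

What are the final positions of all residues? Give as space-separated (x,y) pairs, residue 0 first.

Answer: (0,0) (0,-1) (-1,-1) (-2,-1) (-2,0) (-2,1)

Derivation:
Initial moves: ULLUL
Fold: move[0]->L => LLLUL (positions: [(0, 0), (-1, 0), (-2, 0), (-3, 0), (-3, 1), (-4, 1)])
Fold: move[0]->D => DLLUL (positions: [(0, 0), (0, -1), (-1, -1), (-2, -1), (-2, 0), (-3, 0)])
Fold: move[4]->R => DLLUR (positions: [(0, 0), (0, -1), (-1, -1), (-2, -1), (-2, 0), (-1, 0)])
Fold: move[4]->U => DLLUU (positions: [(0, 0), (0, -1), (-1, -1), (-2, -1), (-2, 0), (-2, 1)])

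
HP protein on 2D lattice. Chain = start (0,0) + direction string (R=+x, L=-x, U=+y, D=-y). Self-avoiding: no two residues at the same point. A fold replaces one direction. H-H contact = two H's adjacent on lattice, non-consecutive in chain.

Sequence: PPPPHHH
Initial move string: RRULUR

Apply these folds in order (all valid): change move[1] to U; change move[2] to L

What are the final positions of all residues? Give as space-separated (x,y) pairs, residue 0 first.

Answer: (0,0) (1,0) (1,1) (0,1) (-1,1) (-1,2) (0,2)

Derivation:
Initial moves: RRULUR
Fold: move[1]->U => RUULUR (positions: [(0, 0), (1, 0), (1, 1), (1, 2), (0, 2), (0, 3), (1, 3)])
Fold: move[2]->L => RULLUR (positions: [(0, 0), (1, 0), (1, 1), (0, 1), (-1, 1), (-1, 2), (0, 2)])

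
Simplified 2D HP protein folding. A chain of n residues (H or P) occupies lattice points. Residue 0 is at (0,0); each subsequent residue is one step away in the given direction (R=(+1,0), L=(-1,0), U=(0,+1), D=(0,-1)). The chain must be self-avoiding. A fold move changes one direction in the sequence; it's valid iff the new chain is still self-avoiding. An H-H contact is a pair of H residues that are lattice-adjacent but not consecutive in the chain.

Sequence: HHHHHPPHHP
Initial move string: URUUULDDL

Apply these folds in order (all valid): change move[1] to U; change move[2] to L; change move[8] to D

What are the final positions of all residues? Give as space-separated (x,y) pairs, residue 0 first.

Initial moves: URUUULDDL
Fold: move[1]->U => UUUUULDDL (positions: [(0, 0), (0, 1), (0, 2), (0, 3), (0, 4), (0, 5), (-1, 5), (-1, 4), (-1, 3), (-2, 3)])
Fold: move[2]->L => UULUULDDL (positions: [(0, 0), (0, 1), (0, 2), (-1, 2), (-1, 3), (-1, 4), (-2, 4), (-2, 3), (-2, 2), (-3, 2)])
Fold: move[8]->D => UULUULDDD (positions: [(0, 0), (0, 1), (0, 2), (-1, 2), (-1, 3), (-1, 4), (-2, 4), (-2, 3), (-2, 2), (-2, 1)])

Answer: (0,0) (0,1) (0,2) (-1,2) (-1,3) (-1,4) (-2,4) (-2,3) (-2,2) (-2,1)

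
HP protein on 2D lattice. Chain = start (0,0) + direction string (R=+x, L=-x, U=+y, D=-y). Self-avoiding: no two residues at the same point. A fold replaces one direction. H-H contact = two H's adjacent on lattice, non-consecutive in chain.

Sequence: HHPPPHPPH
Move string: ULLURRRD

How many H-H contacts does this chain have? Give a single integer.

Answer: 1

Derivation:
Positions: [(0, 0), (0, 1), (-1, 1), (-2, 1), (-2, 2), (-1, 2), (0, 2), (1, 2), (1, 1)]
H-H contact: residue 1 @(0,1) - residue 8 @(1, 1)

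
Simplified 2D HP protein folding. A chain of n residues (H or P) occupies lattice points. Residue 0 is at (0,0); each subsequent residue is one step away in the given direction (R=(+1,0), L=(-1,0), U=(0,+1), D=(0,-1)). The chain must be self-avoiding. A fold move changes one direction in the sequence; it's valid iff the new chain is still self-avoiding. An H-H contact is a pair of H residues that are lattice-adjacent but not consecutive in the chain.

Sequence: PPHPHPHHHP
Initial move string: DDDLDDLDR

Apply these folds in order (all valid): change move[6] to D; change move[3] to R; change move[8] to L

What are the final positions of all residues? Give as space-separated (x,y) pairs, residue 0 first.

Answer: (0,0) (0,-1) (0,-2) (0,-3) (1,-3) (1,-4) (1,-5) (1,-6) (1,-7) (0,-7)

Derivation:
Initial moves: DDDLDDLDR
Fold: move[6]->D => DDDLDDDDR (positions: [(0, 0), (0, -1), (0, -2), (0, -3), (-1, -3), (-1, -4), (-1, -5), (-1, -6), (-1, -7), (0, -7)])
Fold: move[3]->R => DDDRDDDDR (positions: [(0, 0), (0, -1), (0, -2), (0, -3), (1, -3), (1, -4), (1, -5), (1, -6), (1, -7), (2, -7)])
Fold: move[8]->L => DDDRDDDDL (positions: [(0, 0), (0, -1), (0, -2), (0, -3), (1, -3), (1, -4), (1, -5), (1, -6), (1, -7), (0, -7)])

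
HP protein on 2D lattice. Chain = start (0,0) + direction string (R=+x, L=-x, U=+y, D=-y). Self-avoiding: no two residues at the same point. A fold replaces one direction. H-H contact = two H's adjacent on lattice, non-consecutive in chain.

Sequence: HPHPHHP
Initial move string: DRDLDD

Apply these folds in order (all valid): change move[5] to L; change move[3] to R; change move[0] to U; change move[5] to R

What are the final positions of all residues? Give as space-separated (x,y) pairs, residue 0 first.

Initial moves: DRDLDD
Fold: move[5]->L => DRDLDL (positions: [(0, 0), (0, -1), (1, -1), (1, -2), (0, -2), (0, -3), (-1, -3)])
Fold: move[3]->R => DRDRDL (positions: [(0, 0), (0, -1), (1, -1), (1, -2), (2, -2), (2, -3), (1, -3)])
Fold: move[0]->U => URDRDL (positions: [(0, 0), (0, 1), (1, 1), (1, 0), (2, 0), (2, -1), (1, -1)])
Fold: move[5]->R => URDRDR (positions: [(0, 0), (0, 1), (1, 1), (1, 0), (2, 0), (2, -1), (3, -1)])

Answer: (0,0) (0,1) (1,1) (1,0) (2,0) (2,-1) (3,-1)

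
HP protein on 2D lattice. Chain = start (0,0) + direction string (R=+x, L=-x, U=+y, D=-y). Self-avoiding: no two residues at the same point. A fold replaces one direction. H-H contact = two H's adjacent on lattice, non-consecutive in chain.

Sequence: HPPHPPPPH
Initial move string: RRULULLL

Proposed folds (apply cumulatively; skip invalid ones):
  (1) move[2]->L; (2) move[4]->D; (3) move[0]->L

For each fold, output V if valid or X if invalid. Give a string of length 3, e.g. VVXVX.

Initial: RRULULLL -> [(0, 0), (1, 0), (2, 0), (2, 1), (1, 1), (1, 2), (0, 2), (-1, 2), (-2, 2)]
Fold 1: move[2]->L => RRLLULLL INVALID (collision), skipped
Fold 2: move[4]->D => RRULDLLL INVALID (collision), skipped
Fold 3: move[0]->L => LRULULLL INVALID (collision), skipped

Answer: XXX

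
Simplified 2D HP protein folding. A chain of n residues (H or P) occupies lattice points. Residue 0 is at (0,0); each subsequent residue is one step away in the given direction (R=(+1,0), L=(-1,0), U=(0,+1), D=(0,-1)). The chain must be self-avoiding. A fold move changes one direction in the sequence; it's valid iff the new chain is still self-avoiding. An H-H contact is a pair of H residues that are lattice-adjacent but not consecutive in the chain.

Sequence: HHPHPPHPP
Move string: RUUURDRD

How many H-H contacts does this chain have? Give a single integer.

Positions: [(0, 0), (1, 0), (1, 1), (1, 2), (1, 3), (2, 3), (2, 2), (3, 2), (3, 1)]
H-H contact: residue 3 @(1,2) - residue 6 @(2, 2)

Answer: 1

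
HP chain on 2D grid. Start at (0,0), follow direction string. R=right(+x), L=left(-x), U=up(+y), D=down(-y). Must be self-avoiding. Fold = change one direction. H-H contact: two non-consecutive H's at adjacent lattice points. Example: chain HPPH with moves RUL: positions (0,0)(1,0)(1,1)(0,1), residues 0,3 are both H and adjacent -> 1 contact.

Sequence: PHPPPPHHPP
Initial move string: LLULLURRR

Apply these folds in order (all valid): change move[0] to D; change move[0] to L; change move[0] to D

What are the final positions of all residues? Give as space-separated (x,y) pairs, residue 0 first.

Initial moves: LLULLURRR
Fold: move[0]->D => DLULLURRR (positions: [(0, 0), (0, -1), (-1, -1), (-1, 0), (-2, 0), (-3, 0), (-3, 1), (-2, 1), (-1, 1), (0, 1)])
Fold: move[0]->L => LLULLURRR (positions: [(0, 0), (-1, 0), (-2, 0), (-2, 1), (-3, 1), (-4, 1), (-4, 2), (-3, 2), (-2, 2), (-1, 2)])
Fold: move[0]->D => DLULLURRR (positions: [(0, 0), (0, -1), (-1, -1), (-1, 0), (-2, 0), (-3, 0), (-3, 1), (-2, 1), (-1, 1), (0, 1)])

Answer: (0,0) (0,-1) (-1,-1) (-1,0) (-2,0) (-3,0) (-3,1) (-2,1) (-1,1) (0,1)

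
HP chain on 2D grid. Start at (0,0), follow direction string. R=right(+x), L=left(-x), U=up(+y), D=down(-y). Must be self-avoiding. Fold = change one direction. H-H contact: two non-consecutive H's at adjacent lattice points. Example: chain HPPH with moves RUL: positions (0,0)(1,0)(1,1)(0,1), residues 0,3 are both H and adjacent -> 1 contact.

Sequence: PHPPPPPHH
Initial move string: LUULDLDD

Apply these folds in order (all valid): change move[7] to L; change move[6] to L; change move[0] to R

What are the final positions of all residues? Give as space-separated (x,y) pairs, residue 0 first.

Answer: (0,0) (1,0) (1,1) (1,2) (0,2) (0,1) (-1,1) (-2,1) (-3,1)

Derivation:
Initial moves: LUULDLDD
Fold: move[7]->L => LUULDLDL (positions: [(0, 0), (-1, 0), (-1, 1), (-1, 2), (-2, 2), (-2, 1), (-3, 1), (-3, 0), (-4, 0)])
Fold: move[6]->L => LUULDLLL (positions: [(0, 0), (-1, 0), (-1, 1), (-1, 2), (-2, 2), (-2, 1), (-3, 1), (-4, 1), (-5, 1)])
Fold: move[0]->R => RUULDLLL (positions: [(0, 0), (1, 0), (1, 1), (1, 2), (0, 2), (0, 1), (-1, 1), (-2, 1), (-3, 1)])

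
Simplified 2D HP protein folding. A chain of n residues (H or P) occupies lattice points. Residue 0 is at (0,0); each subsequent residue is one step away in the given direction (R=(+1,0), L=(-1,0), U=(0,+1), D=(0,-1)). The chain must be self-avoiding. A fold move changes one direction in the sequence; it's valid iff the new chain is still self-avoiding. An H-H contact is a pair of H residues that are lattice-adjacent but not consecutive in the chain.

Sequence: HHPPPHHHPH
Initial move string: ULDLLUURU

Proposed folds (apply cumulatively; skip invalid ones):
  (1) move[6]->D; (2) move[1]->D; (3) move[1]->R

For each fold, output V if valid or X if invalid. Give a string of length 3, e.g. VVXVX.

Answer: XXX

Derivation:
Initial: ULDLLUURU -> [(0, 0), (0, 1), (-1, 1), (-1, 0), (-2, 0), (-3, 0), (-3, 1), (-3, 2), (-2, 2), (-2, 3)]
Fold 1: move[6]->D => ULDLLUDRU INVALID (collision), skipped
Fold 2: move[1]->D => UDDLLUURU INVALID (collision), skipped
Fold 3: move[1]->R => URDLLUURU INVALID (collision), skipped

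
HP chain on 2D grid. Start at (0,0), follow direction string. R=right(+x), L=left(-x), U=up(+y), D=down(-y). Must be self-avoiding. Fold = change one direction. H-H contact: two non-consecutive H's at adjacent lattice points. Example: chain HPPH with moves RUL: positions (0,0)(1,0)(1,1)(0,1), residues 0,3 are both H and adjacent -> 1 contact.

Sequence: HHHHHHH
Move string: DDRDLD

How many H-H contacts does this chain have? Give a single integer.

Positions: [(0, 0), (0, -1), (0, -2), (1, -2), (1, -3), (0, -3), (0, -4)]
H-H contact: residue 2 @(0,-2) - residue 5 @(0, -3)

Answer: 1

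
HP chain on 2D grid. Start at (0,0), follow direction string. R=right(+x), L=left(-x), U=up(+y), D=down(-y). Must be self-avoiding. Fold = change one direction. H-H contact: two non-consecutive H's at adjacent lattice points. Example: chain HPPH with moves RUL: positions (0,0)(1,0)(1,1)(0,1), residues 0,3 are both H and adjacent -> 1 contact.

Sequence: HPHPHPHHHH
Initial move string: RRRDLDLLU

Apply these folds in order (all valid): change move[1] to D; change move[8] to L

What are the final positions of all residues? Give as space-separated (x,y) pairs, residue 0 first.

Initial moves: RRRDLDLLU
Fold: move[1]->D => RDRDLDLLU (positions: [(0, 0), (1, 0), (1, -1), (2, -1), (2, -2), (1, -2), (1, -3), (0, -3), (-1, -3), (-1, -2)])
Fold: move[8]->L => RDRDLDLLL (positions: [(0, 0), (1, 0), (1, -1), (2, -1), (2, -2), (1, -2), (1, -3), (0, -3), (-1, -3), (-2, -3)])

Answer: (0,0) (1,0) (1,-1) (2,-1) (2,-2) (1,-2) (1,-3) (0,-3) (-1,-3) (-2,-3)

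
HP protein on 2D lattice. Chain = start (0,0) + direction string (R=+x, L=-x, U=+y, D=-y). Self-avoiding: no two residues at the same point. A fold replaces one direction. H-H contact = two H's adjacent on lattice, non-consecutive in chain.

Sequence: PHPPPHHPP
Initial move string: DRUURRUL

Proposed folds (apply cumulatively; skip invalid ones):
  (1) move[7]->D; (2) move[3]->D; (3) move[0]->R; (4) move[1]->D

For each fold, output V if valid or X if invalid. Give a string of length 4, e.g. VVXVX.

Initial: DRUURRUL -> [(0, 0), (0, -1), (1, -1), (1, 0), (1, 1), (2, 1), (3, 1), (3, 2), (2, 2)]
Fold 1: move[7]->D => DRUURRUD INVALID (collision), skipped
Fold 2: move[3]->D => DRUDRRUL INVALID (collision), skipped
Fold 3: move[0]->R => RRUURRUL VALID
Fold 4: move[1]->D => RDUURRUL INVALID (collision), skipped

Answer: XXVX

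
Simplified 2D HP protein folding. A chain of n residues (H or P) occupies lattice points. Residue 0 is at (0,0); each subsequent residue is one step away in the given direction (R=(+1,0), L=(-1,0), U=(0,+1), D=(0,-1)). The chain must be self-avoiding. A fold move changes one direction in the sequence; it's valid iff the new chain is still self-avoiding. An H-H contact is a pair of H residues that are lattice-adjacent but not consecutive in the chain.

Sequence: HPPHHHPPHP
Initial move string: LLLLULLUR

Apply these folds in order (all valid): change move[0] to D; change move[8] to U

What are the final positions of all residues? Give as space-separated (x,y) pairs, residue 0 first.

Initial moves: LLLLULLUR
Fold: move[0]->D => DLLLULLUR (positions: [(0, 0), (0, -1), (-1, -1), (-2, -1), (-3, -1), (-3, 0), (-4, 0), (-5, 0), (-5, 1), (-4, 1)])
Fold: move[8]->U => DLLLULLUU (positions: [(0, 0), (0, -1), (-1, -1), (-2, -1), (-3, -1), (-3, 0), (-4, 0), (-5, 0), (-5, 1), (-5, 2)])

Answer: (0,0) (0,-1) (-1,-1) (-2,-1) (-3,-1) (-3,0) (-4,0) (-5,0) (-5,1) (-5,2)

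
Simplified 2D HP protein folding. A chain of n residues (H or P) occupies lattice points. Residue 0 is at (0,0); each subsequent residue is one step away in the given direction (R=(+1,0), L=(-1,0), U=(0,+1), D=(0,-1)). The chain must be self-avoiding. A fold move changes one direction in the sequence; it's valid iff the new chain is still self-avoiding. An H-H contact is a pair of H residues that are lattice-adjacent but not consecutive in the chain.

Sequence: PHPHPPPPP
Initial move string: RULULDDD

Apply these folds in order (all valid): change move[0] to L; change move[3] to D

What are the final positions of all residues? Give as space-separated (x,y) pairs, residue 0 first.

Initial moves: RULULDDD
Fold: move[0]->L => LULULDDD (positions: [(0, 0), (-1, 0), (-1, 1), (-2, 1), (-2, 2), (-3, 2), (-3, 1), (-3, 0), (-3, -1)])
Fold: move[3]->D => LULDLDDD (positions: [(0, 0), (-1, 0), (-1, 1), (-2, 1), (-2, 0), (-3, 0), (-3, -1), (-3, -2), (-3, -3)])

Answer: (0,0) (-1,0) (-1,1) (-2,1) (-2,0) (-3,0) (-3,-1) (-3,-2) (-3,-3)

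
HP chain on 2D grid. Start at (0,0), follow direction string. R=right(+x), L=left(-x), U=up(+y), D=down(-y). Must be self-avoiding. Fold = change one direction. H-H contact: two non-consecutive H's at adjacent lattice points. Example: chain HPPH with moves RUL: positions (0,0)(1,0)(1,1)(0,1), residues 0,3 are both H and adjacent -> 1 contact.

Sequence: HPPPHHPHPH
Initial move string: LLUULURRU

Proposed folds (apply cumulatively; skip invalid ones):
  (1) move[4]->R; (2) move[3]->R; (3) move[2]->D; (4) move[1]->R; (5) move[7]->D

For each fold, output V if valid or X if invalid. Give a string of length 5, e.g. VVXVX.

Answer: VVXXX

Derivation:
Initial: LLUULURRU -> [(0, 0), (-1, 0), (-2, 0), (-2, 1), (-2, 2), (-3, 2), (-3, 3), (-2, 3), (-1, 3), (-1, 4)]
Fold 1: move[4]->R => LLUURURRU VALID
Fold 2: move[3]->R => LLURRURRU VALID
Fold 3: move[2]->D => LLDRRURRU INVALID (collision), skipped
Fold 4: move[1]->R => LRURRURRU INVALID (collision), skipped
Fold 5: move[7]->D => LLURRURDU INVALID (collision), skipped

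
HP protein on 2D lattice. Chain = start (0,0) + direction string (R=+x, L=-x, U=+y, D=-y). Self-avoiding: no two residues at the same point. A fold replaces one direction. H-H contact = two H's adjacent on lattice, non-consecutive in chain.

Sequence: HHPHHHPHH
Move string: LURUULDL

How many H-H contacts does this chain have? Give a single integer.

Answer: 2

Derivation:
Positions: [(0, 0), (-1, 0), (-1, 1), (0, 1), (0, 2), (0, 3), (-1, 3), (-1, 2), (-2, 2)]
H-H contact: residue 0 @(0,0) - residue 3 @(0, 1)
H-H contact: residue 4 @(0,2) - residue 7 @(-1, 2)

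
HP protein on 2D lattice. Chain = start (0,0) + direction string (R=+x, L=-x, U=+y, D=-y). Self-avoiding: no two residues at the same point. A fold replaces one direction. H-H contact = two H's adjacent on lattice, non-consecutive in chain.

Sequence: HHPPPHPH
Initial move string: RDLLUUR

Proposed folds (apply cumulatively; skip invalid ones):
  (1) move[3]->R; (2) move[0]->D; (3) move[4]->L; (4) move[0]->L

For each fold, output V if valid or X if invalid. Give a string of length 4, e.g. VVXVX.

Initial: RDLLUUR -> [(0, 0), (1, 0), (1, -1), (0, -1), (-1, -1), (-1, 0), (-1, 1), (0, 1)]
Fold 1: move[3]->R => RDLRUUR INVALID (collision), skipped
Fold 2: move[0]->D => DDLLUUR VALID
Fold 3: move[4]->L => DDLLLUR VALID
Fold 4: move[0]->L => LDLLLUR VALID

Answer: XVVV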